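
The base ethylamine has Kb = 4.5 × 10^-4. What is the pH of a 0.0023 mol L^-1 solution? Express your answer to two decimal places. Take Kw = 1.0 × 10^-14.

C2H5NH2 + H2O ⇌ C2H5NH3+ + OH-
From the ICE table, Kb = [OH-]²/(0.0023 − [OH-]) = 4.5 × 10^-4.
The 5% rule fails; solving [OH-]² + Kb·[OH-] − Kb·C₀ = 0 exactly:
[OH-] = (−Kb + √(Kb² + 4·Kb·C₀))/2 = 8.17 × 10^-4 M
pOH = −log(8.17 × 10^-4) = 3.09; pH = 14.00 − 3.09 = 10.91

pH = 10.91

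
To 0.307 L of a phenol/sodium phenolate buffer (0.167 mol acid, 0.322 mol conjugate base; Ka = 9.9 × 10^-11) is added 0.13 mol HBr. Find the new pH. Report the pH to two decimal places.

After neutralization: n(C6H5OH) = 0.297 mol, n(C6H5O-) = 0.192 mol.
pKa = −log(9.9 × 10^-11) = 10.004
Henderson–Hasselbalch with mole ratio 0.192/0.297: pH = 10.004 + (-0.189)

pH = 9.81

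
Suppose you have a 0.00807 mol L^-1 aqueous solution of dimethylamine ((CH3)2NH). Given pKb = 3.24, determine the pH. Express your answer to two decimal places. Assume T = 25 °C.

pH = 11.28

(CH3)2NH + H2O ⇌ (CH3)2NH2+ + OH-
Kb = 10^(−3.24) = 5.75 × 10^-4
Kb = [OH-]²/(0.00807 − [OH-]) = 5.75 × 10^-4
[OH-] is not negligible relative to C₀; solve [OH-]² + 0.000575·[OH-] − 4.64e-06 = 0.
[OH-] = (−Kb + √(Kb² + 4·Kb·C₀))/2 = 1.89 × 10^-3 M
pOH = −log(1.89 × 10^-3) = 2.72; pH = 14.00 − 2.72 = 11.28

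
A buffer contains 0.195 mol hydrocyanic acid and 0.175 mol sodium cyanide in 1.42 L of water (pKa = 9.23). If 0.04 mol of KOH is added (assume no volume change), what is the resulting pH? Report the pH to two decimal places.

pH = 9.37

OH- converts HCN to CN-: HCN → 0.155 mol, CN- → 0.215 mol.
pH = pKa + log(n_CN-/n_HCN) = 9.23 + log(0.215/0.155) = 9.23 + (+0.142)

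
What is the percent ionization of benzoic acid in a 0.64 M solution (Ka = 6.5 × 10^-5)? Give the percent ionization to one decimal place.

1.0%

C6H5COOH ⇌ C6H5COO- + H+; let x = [H+] at equilibrium.
x ≈ √(Ka·C₀) = √(6.5 × 10^-5 × 0.64) = 6.45 × 10^-3 M
Fraction ionized = 6.45 × 10^-3 / 0.64 = 0.0101 → 1.0%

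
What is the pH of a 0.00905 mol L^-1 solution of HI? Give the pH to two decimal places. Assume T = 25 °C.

HI is a strong acid and dissociates completely, so [H+] = 0.00905 M.
pH = -log(0.00905) = 2.04

pH = 2.04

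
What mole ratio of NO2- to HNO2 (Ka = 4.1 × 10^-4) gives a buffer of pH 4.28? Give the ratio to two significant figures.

pKa = -log(4.1 × 10^-4) = 3.387
pH = pKa + log(r) ⇒ log(r) = 4.28 − 3.387 = +0.893
r = [NO2-]/[HNO2] = 10^(+0.893) = 7.82

ratio = 7.8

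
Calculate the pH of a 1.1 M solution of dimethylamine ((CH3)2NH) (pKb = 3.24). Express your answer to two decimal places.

pH = 12.40

(CH3)2NH + H2O ⇌ (CH3)2NH2+ + OH-
Kb = 10^(−3.24) = 5.75 × 10^-4
From the ICE table, Kb = x²/(1.1 − x) = 5.75 × 10^-4.
Assume x ≪ 1.1: x ≈ √(5.75 × 10^-4 × 1.1) = 2.51 × 10^-2 M
(x/C₀ = 2.3% < 5%, so the approximation holds.)
pOH = 1.60, so pH = 14.00 − pOH = 12.40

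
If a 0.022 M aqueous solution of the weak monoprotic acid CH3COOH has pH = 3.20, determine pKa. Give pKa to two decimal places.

pKa = 4.73

[H+] = 10^(-3.20) = 6.31 × 10^-4 M
At equilibrium [HA] = 0.022 − 6.31 × 10^-4 = 2.14 × 10^-2 M
Ka = [H+][A-]/[HA] = (6.31 × 10^-4)² / 2.14 × 10^-2 = 1.86 × 10^-5
pKa = -log(1.86 × 10^-5) = 4.73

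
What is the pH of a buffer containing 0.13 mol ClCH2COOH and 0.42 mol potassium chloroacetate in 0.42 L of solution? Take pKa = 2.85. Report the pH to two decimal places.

Using pH = pKa + log([base]/[acid]) with [base]/[acid] = 0.42/0.13:
pH = 2.85 + (+0.509) = 3.36

pH = 3.36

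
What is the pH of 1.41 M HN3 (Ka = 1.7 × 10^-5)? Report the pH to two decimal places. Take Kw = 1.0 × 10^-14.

pH = 2.31

HN3 ⇌ N3- + H+
Ka = [H+]²/(1.41 − [H+]) = 1.7 × 10^-5
Neglecting [H+] in the denominator: [H+] = √(1.7 × 10^-5 × 1.41) = 4.90 × 10^-3 M
pH = −log(4.90 × 10^-3) = 2.31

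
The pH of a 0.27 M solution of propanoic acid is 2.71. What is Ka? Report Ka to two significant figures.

Ka = 1.4 × 10^-5

[H+] = 10^(-2.71) = 1.95 × 10^-3 M
At equilibrium [HA] = 0.27 − 1.95 × 10^-3 = 2.68 × 10^-1 M
Ka = [H+][A-]/[HA] = (1.95 × 10^-3)² / 2.68 × 10^-1 = 1.4 × 10^-5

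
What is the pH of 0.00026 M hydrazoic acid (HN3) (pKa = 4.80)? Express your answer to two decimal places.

HN3 ⇌ N3- + H+
Ka = 10^(−4.80) = 1.58 × 10^-5
Ka = x²/(0.00026 − x) = 1.58 × 10^-5
Here C₀/Ka ≈ 16.5, so the small-x approximation fails. Use the quadratic:
x = (−Ka + √(Ka² + 4·Ka·C₀))/2 = 5.67 × 10^-5 M
pH = −log(5.67 × 10^-5) = 4.25

pH = 4.25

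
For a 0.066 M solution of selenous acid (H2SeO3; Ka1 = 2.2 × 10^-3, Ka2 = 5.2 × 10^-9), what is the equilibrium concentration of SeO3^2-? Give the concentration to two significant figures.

5.2 × 10^-9 M

First ionization gives [H+] ≈ [HSeO3-] = 1.10 × 10^-2 M.
Second step: Ka2 = [H+][SeO3^2-]/[HSeO3-] ≈ [SeO3^2-] (since [H+] ≈ [HSeO3-]).
So [SeO3^2-] ≈ Ka2.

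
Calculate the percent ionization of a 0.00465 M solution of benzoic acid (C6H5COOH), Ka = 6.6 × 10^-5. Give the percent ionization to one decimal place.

C6H5COOH ⇌ C6H5COO- + H+; let x = [H+] at equilibrium.
Ka = x²/(C₀ − x); solving the quadratic gives x = 5.22 × 10^-4 M.
% ionization = x/C₀ × 100% = 5.22 × 10^-4/0.00465 × 100% = 11.2%

11.2%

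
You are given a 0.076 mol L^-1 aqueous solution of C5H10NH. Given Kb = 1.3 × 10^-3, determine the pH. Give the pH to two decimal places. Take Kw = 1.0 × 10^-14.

C5H10NH + H2O ⇌ C5H10NH2+ + OH-
Let x = [OH-] at equilibrium. Kb = x²/(0.076 − x).
Here C₀/Kb ≈ 58.5, so the small-x approximation fails. Use the quadratic:
x = (−Kb + √(Kb² + 4·Kb·C₀))/2 = 9.31 × 10^-3 M
pOH = −log(9.31 × 10^-3) = 2.03; pH = 14.00 − 2.03 = 11.97

pH = 11.97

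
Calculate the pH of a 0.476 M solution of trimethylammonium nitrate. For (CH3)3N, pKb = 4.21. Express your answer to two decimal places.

(CH3)3NH+ is the conjugate acid of the weak base (CH3)3N.
Kb = 10^(−4.21) = 6.17 × 10^-5
Ka = Kw/Kb = 1.0×10^-14 / 6.17 × 10^-5 = 1.62 × 10^-10
From the ICE table, Ka = [H+]²/(0.476 − [H+]) = 1.62 × 10^-10.
Since Ka ≪ C₀, [H+] ≈ √(Ka·C₀) = 8.78 × 10^-6 M.
Check: 0.0018% ionized — well under 5%, approximation valid.
pH = −log(8.78 × 10^-6) = 5.06

pH = 5.06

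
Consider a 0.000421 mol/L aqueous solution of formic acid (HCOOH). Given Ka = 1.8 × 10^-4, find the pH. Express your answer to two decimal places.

pH = 3.70

HCOOH ⇌ HCOO- + H+
Ka = [H+]²/(0.000421 − [H+]) = 1.8 × 10^-4
The 5% rule fails; solving [H+]² + Ka·[H+] − Ka·C₀ = 0 exactly:
[H+] = (−Ka + √(Ka² + 4·Ka·C₀))/2 = 2.00 × 10^-4 M
pH = −log[H+] = −log(2.00 × 10^-4) = 3.70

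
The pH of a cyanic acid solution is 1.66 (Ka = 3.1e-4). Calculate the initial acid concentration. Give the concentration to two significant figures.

[H+] = 10^(-1.66) = 2.19 × 10^-2 M = x
Ka = x²/(C₀ − x) ⇒ C₀ = x + x²/Ka
C₀ = 2.19 × 10^-2 + (2.19 × 10^-2)²/(3.1 × 10^-4) = 1.57 M

C₀ = 1.6 M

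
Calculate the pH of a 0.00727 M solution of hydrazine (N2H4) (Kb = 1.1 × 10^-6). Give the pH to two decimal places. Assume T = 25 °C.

pH = 9.95

N2H4 + H2O ⇌ N2H5+ + OH-
Let x = [OH-] at equilibrium. Kb = x²/(0.00727 − x).
Since Kb ≪ C₀, x ≈ √(Kb·C₀) = 8.94 × 10^-5 M.
(x/C₀ = 1.2% < 5%, so the approximation holds.)
pOH = 4.05, so pH = 14.00 − pOH = 9.95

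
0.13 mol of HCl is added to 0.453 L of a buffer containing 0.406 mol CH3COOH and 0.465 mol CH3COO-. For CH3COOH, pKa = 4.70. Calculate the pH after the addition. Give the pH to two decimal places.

After neutralization: n(CH3COOH) = 0.536 mol, n(CH3COO-) = 0.335 mol.
pH = pKa + log(n_CH3COO-/n_CH3COOH) = 4.70 + log(0.335/0.536) = 4.70 + (-0.204)

pH = 4.50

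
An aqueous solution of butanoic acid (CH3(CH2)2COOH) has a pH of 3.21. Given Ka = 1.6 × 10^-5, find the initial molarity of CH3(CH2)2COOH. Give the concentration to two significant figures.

C₀ = 2.4 × 10^-2 M

[H+] = 10^(-3.21) = 6.17 × 10^-4 M = x
Ka = x²/(C₀ − x) ⇒ C₀ = x + x²/Ka
C₀ = 6.17 × 10^-4 + (6.17 × 10^-4)²/(1.6 × 10^-5) = 2.44 × 10^-2 M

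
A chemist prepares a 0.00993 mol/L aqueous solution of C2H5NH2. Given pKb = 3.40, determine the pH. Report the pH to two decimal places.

C2H5NH2 + H2O ⇌ C2H5NH3+ + OH-
Kb = 10^(−3.40) = 3.98 × 10^-4
From the ICE table, Kb = x²/(0.00993 − x) = 3.98 × 10^-4.
x is not negligible relative to C₀; solve x² + 0.000398·x − 3.95e-06 = 0.
x = [−0.000398 + √(0.000398² + 1.58e-05)]/2 = 1.80 × 10^-3 M
pOH = −log(1.80 × 10^-3) = 2.74; pH = 14.00 − 2.74 = 11.26

pH = 11.26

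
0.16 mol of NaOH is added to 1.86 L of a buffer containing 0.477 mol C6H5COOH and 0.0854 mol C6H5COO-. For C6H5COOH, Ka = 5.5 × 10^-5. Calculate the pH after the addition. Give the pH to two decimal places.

pH = 4.15

OH- converts C6H5COOH to C6H5COO-: C6H5COOH → 0.317 mol, C6H5COO- → 0.245 mol.
pKa = −log(5.5 × 10^-5) = 4.260
pH = pKa + log([A⁻]/[HA]) = 4.260 + log(0.245/0.317) = 4.260 -0.112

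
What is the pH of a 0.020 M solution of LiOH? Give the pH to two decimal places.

LiOH is a strong base; [OH-] = 0.02 M.
pOH = -log(0.02) = 1.70
pH = 14.00 - 1.70 = 12.30

pH = 12.30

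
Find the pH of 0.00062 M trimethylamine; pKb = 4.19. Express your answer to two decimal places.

(CH3)3N + H2O ⇌ (CH3)3NH+ + OH-
Kb = 10^(−4.19) = 6.46 × 10^-5
Kb = x²/(0.00062 − x) = 6.46 × 10^-5
The 5% rule fails; solving x² + Kb·x − Kb·C₀ = 0 exactly:
x = [−6.46e-05 + √(6.46e-05² + 1.6e-07)]/2 = 1.70 × 10^-4 M
pOH = 3.77, so pH = 14.00 − pOH = 10.23

pH = 10.23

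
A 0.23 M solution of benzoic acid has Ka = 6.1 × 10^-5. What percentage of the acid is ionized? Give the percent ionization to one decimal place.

1.6%

C6H5COOH ⇌ C6H5COO- + H+; let x = [H+] at equilibrium.
x ≈ √(Ka·C₀) = √(6.1 × 10^-5 × 0.23) = 3.75 × 10^-3 M
Fraction ionized = 3.75 × 10^-3 / 0.23 = 0.0163 → 1.6%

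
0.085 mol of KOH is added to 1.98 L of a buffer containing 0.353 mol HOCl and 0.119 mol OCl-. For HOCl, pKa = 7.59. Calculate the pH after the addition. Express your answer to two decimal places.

pH = 7.47

After neutralization: n(HOCl) = 0.268 mol, n(OCl-) = 0.204 mol.
pH = pKa + log(n_OCl-/n_HOCl) = 7.59 + log(0.204/0.268) = 7.59 + (-0.119)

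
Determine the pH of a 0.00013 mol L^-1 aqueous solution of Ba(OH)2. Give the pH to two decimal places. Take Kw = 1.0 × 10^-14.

Ba(OH)2 is a strong base (each formula unit releases 2 OH-); [OH-] = 0.00026 M.
pOH = -log(0.00026) = 3.59
pH = 14.00 - 3.59 = 10.41

pH = 10.41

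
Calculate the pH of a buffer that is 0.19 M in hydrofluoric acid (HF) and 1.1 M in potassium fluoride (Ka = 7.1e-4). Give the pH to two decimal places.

pKa = −log(7.1 × 10^-4) = 3.149
pH = pKa + log([A⁻]/[HA]) = 3.149 + log(1.1/0.19)
pH = 3.149 + (+0.763) = 3.91

pH = 3.91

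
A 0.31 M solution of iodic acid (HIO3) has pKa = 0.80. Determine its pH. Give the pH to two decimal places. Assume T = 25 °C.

pH = 0.81

HIO3 ⇌ IO3- + H+
Ka = 10^(−0.80) = 1.58 × 10^-1
Ka = x²/(0.31 − x) = 1.58 × 10^-1
x is not negligible relative to C₀; solve x² + 0.158·x − 0.049 = 0.
x = (−Ka + √(Ka² + 4·Ka·C₀))/2 = 1.56 × 10^-1 M
pH = −log[H+] = −log(1.56 × 10^-1) = 0.81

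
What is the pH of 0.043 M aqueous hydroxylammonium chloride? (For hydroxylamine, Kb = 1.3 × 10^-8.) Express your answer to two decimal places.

NH3OH+ is the conjugate acid of the weak base NH2OH.
Ka = Kw/Kb = 1.0×10^-14 / 1.3 × 10^-8 = 7.69 × 10^-7
Let x = [H+] at equilibrium. Ka = x²/(0.043 − x).
Neglecting x in the denominator: x = √(7.69 × 10^-7 × 0.043) = 1.82 × 10^-4 M
(x/C₀ = 0.42% < 5%, so the approximation holds.)
pH = −log(1.82 × 10^-4) = 3.74

pH = 3.74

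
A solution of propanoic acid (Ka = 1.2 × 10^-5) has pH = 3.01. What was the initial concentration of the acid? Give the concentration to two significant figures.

[H+] = 10^(-3.01) = 9.77 × 10^-4 M = x
Ka = x²/(C₀ − x) ⇒ C₀ = x + x²/Ka
C₀ = 9.77 × 10^-4 + (9.77 × 10^-4)²/(1.2 × 10^-5) = 8.05 × 10^-2 M

C₀ = 8.1 × 10^-2 M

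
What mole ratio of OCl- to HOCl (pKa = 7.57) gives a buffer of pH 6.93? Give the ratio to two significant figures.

pH = pKa + log(r) ⇒ log(r) = 6.93 − 7.57 = -0.64
r = [OCl-]/[HOCl] = 10^(-0.64) = 0.229

ratio = 0.23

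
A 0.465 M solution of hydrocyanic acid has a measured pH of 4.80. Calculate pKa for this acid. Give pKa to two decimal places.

[H+] = 10^(-4.80) = 1.58 × 10^-5 M
At equilibrium [HA] = 0.465 − 1.58 × 10^-5 = 4.65 × 10^-1 M
Ka = [H+][A-]/[HA] = (1.58 × 10^-5)² / 4.65 × 10^-1 = 5.37 × 10^-10
pKa = -log(5.37 × 10^-10) = 9.27

pKa = 9.27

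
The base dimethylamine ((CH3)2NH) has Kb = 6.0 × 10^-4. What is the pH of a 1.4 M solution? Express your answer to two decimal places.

(CH3)2NH + H2O ⇌ (CH3)2NH2+ + OH-
From the ICE table, Kb = [OH-]²/(1.4 − [OH-]) = 6.0 × 10^-4.
Since Kb ≪ C₀, [OH-] ≈ √(Kb·C₀) = 2.90 × 10^-2 M.
([OH-]/C₀ = 2.1% < 5%, so the approximation holds.)
pOH = −log(2.90 × 10^-2) = 1.54; pH = 14.00 − 1.54 = 12.46

pH = 12.46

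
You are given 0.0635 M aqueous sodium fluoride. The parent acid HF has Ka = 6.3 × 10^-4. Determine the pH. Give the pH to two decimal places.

pH = 8.00

F- is the conjugate base of the weak acid HF.
Kb = Kw/Ka = 1.0×10^-14 / 6.3 × 10^-4 = 1.59 × 10^-11
From the ICE table, Kb = x²/(0.0635 − x) = 1.59 × 10^-11.
Since Kb ≪ C₀, x ≈ √(Kb·C₀) = 1.00 × 10^-6 M.
pOH = −log(1.00 × 10^-6) = 6.00; pH = 14.00 − 6.00 = 8.00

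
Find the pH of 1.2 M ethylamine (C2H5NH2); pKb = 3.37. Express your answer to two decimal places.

pH = 12.35

C2H5NH2 + H2O ⇌ C2H5NH3+ + OH-
Kb = 10^(−3.37) = 4.27 × 10^-4
Kb = [OH-]²/(1.2 − [OH-]) = 4.27 × 10^-4
Neglecting [OH-] in the denominator: [OH-] = √(4.27 × 10^-4 × 1.2) = 2.26 × 10^-2 M
pOH = −log(2.26 × 10^-2) = 1.65; pH = 14.00 − 1.65 = 12.35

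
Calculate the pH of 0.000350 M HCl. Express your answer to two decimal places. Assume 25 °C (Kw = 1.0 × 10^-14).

pH = 3.46

HCl is a strong acid and dissociates completely, so [H+] = 0.000350 M.
pH = -log(0.00035) = 3.46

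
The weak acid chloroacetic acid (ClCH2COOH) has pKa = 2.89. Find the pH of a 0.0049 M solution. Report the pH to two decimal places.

pH = 2.71

ClCH2COOH ⇌ ClCH2COO- + H+
Ka = 10^(−2.89) = 1.29 × 10^-3
Ka = x²/(0.0049 − x) = 1.29 × 10^-3
x is not negligible relative to C₀; solve x² + 0.00129·x − 6.32e-06 = 0.
x = (−Ka + √(Ka² + 4·Ka·C₀))/2 = 1.95 × 10^-3 M
pH = −log[H+] = −log(1.95 × 10^-3) = 2.71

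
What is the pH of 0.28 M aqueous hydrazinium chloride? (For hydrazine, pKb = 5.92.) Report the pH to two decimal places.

N2H5+ is the conjugate acid of the weak base N2H4.
Kb = 10^(−5.92) = 1.20 × 10^-6
Ka = Kw/Kb = 1.0×10^-14 / 1.20 × 10^-6 = 8.33 × 10^-9
Let x = [H+] at equilibrium. Ka = x²/(0.28 − x).
Neglecting x in the denominator: x = √(8.33 × 10^-9 × 0.28) = 4.83 × 10^-5 M
pH = −log[H+] = −log(4.83 × 10^-5) = 4.32

pH = 4.32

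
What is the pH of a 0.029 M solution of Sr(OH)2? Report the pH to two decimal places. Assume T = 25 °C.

Sr(OH)2 is a strong base (each formula unit releases 2 OH-); [OH-] = 0.058 M.
pOH = -log(0.058) = 1.24
pH = 14.00 - 1.24 = 12.76

pH = 12.76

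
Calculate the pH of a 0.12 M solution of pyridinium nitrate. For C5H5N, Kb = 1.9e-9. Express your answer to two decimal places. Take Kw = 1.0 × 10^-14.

pH = 3.10

C5H5NH+ is the conjugate acid of the weak base C5H5N.
Ka = Kw/Kb = 1.0×10^-14 / 1.9 × 10^-9 = 5.26 × 10^-6
From the ICE table, Ka = x²/(0.12 − x) = 5.26 × 10^-6.
Assume x ≪ 0.12: x ≈ √(5.26 × 10^-6 × 0.12) = 7.94 × 10^-4 M
Check: 0.66% ionized — well under 5%, approximation valid.
pH = −log[H+] = −log(7.94 × 10^-4) = 3.10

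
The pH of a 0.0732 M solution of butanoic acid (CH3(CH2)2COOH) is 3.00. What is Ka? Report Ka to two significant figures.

Ka = 1.4 × 10^-5

[H+] = 10^(-3.00) = 1.00 × 10^-3 M
At equilibrium [HA] = 0.0732 − 1.00 × 10^-3 = 7.22 × 10^-2 M
Ka = [H+][A-]/[HA] = (1.00 × 10^-3)² / 7.22 × 10^-2 = 1.4 × 10^-5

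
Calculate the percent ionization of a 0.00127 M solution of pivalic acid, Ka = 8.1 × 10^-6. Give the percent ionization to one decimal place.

7.7%

(CH3)3CCOOH ⇌ (CH3)3CCOO- + H+; let x = [H+] at equilibrium.
Ka = x²/(C₀ − x); solving the quadratic gives x = 9.75 × 10^-5 M.
Fraction ionized = 9.75 × 10^-5 / 0.00127 = 0.0768 → 7.7%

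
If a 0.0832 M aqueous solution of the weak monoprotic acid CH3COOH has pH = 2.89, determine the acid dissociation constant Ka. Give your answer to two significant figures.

[H+] = 10^(-2.89) = 1.29 × 10^-3 M
At equilibrium [HA] = 0.0832 − 1.29 × 10^-3 = 8.19 × 10^-2 M
Ka = [H+][A-]/[HA] = (1.29 × 10^-3)² / 8.19 × 10^-2 = 2.0 × 10^-5

Ka = 2.0 × 10^-5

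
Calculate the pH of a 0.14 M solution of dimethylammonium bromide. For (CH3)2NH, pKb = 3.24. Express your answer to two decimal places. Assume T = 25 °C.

pH = 5.81

(CH3)2NH2+ is the conjugate acid of the weak base (CH3)2NH.
Kb = 10^(−3.24) = 5.75 × 10^-4
Ka = Kw/Kb = 1.0×10^-14 / 5.75 × 10^-4 = 1.74 × 10^-11
Ka = [H+]²/(0.14 − [H+]) = 1.74 × 10^-11
Neglecting [H+] in the denominator: [H+] = √(1.74 × 10^-11 × 0.14) = 1.56 × 10^-6 M
pH = −log[H+] = −log(1.56 × 10^-6) = 5.81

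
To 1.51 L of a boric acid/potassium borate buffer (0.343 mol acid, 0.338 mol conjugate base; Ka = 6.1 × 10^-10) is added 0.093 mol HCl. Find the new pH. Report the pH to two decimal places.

pH = 8.96

After neutralization: n(B(OH)3) = 0.436 mol, n(B(OH)4-) = 0.245 mol.
pKa = −log(6.1 × 10^-10) = 9.215
pH = pKa + log([A⁻]/[HA]) = 9.215 + log(0.245/0.436) = 9.215 -0.250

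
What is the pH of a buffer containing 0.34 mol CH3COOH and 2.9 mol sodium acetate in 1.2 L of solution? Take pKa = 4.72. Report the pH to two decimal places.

pH = 5.65

Using pH = pKa + log([base]/[acid]) with [base]/[acid] = 2.9/0.34:
pH = 4.72 + (+0.931) = 5.65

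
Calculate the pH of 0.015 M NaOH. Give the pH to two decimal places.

pH = 12.18

NaOH is a strong base; [OH-] = 0.015 M.
pOH = -log(0.015) = 1.82
pH = 14.00 - 1.82 = 12.18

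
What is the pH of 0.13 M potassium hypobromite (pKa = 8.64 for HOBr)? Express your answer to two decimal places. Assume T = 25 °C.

OBr- is the conjugate base of the weak acid HOBr.
Ka = 10^(−8.64) = 2.29 × 10^-9
Kb = Kw/Ka = 1.0×10^-14 / 2.29 × 10^-9 = 4.37 × 10^-6
Let x = [OH-] at equilibrium. Kb = x²/(0.13 − x).
Since Kb ≪ C₀, x ≈ √(Kb·C₀) = 7.54 × 10^-4 M.
pOH = 3.12, so pH = 14.00 − pOH = 10.88

pH = 10.88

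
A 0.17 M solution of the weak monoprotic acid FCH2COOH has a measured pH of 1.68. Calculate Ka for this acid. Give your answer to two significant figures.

[H+] = 10^(-1.68) = 2.09 × 10^-2 M
At equilibrium [HA] = 0.17 − 2.09 × 10^-2 = 1.49 × 10^-1 M
Ka = [H+][A-]/[HA] = (2.09 × 10^-2)² / 1.49 × 10^-1 = 2.9 × 10^-3

Ka = 2.9 × 10^-3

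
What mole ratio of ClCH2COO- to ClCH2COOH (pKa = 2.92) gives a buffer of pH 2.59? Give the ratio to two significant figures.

pH = pKa + log(r) ⇒ log(r) = 2.59 − 2.92 = -0.33
r = [ClCH2COO-]/[ClCH2COOH] = 10^(-0.33) = 0.468

ratio = 0.47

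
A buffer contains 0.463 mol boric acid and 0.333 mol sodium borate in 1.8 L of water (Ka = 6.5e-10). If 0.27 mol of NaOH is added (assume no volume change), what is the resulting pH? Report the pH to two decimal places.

OH- converts B(OH)3 to B(OH)4-: B(OH)3 → 0.193 mol, B(OH)4- → 0.603 mol.
pKa = −log(6.5 × 10^-10) = 9.187
Henderson–Hasselbalch with mole ratio 0.603/0.193: pH = 9.187 + (+0.495)

pH = 9.68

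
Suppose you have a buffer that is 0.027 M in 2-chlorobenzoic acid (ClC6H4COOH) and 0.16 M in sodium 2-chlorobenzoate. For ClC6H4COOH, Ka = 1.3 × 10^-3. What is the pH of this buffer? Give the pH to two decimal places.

pKa = −log(1.3 × 10^-3) = 2.886
Henderson–Hasselbalch: pH = pKa + log([ClC6H4COO-]/[ClC6H4COOH]) = 2.886 + log(0.16/0.027)
pH = 2.886 + (+0.773) = 3.66

pH = 3.66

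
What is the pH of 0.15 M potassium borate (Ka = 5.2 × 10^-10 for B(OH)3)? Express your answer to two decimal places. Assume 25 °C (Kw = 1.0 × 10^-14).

B(OH)4- is the conjugate base of the weak acid B(OH)3.
Kb = Kw/Ka = 1.0×10^-14 / 5.2 × 10^-10 = 1.92 × 10^-5
Kb = [OH-]²/(0.15 − [OH-]) = 1.92 × 10^-5
Assume [OH-] ≪ 0.15: [OH-] ≈ √(1.92 × 10^-5 × 0.15) = 1.70 × 10^-3 M
pOH = 2.77, so pH = 14.00 − pOH = 11.23

pH = 11.23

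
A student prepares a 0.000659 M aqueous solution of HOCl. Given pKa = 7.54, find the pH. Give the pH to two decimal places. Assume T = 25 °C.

pH = 5.36

HOCl ⇌ OCl- + H+
Ka = 10^(−7.54) = 2.88 × 10^-8
Ka = [H+]²/(0.000659 − [H+]) = 2.88 × 10^-8
Assume [H+] ≪ 0.000659: [H+] ≈ √(2.88 × 10^-8 × 0.000659) = 4.36 × 10^-6 M
([H+]/C₀ = 0.66% < 5%, so the approximation holds.)
pH = −log(4.36 × 10^-6) = 5.36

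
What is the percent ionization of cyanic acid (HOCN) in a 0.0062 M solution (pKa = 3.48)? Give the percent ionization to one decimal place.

20.6%

HOCN ⇌ OCN- + H+; let x = [H+] at equilibrium.
Ka = 10^(−3.48) = 3.31 × 10^-4
Solve x² + 0.000331x − 2.05e-06 = 0 → x = 1.28 × 10^-3 M
Fraction ionized = 1.28 × 10^-3 / 0.0062 = 0.2065 → 20.6%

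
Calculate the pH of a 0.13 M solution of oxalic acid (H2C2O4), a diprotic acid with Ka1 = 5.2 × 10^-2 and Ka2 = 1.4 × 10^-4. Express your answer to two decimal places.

pH = 1.22

Ka1 ≫ Ka2, so treat the first dissociation as the only significant source of H+.
Ka1 = x²/(0.13 − x) = 5.2 × 10^-2
Solving the quadratic: x = (−Ka1 + √(Ka1² + 4·Ka1·C₀))/2 = 6.02 × 10^-2 M
pH = −log(6.02 × 10^-2) = 1.22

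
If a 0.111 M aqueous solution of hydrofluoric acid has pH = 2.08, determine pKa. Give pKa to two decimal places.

pKa = 3.17

[H+] = 10^(-2.08) = 8.32 × 10^-3 M
At equilibrium [HA] = 0.111 − 8.32 × 10^-3 = 1.03 × 10^-1 M
Ka = [H+][A-]/[HA] = (8.32 × 10^-3)² / 1.03 × 10^-1 = 6.72 × 10^-4
pKa = -log(6.72 × 10^-4) = 3.17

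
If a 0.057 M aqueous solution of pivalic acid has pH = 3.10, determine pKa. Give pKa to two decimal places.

[H+] = 10^(-3.10) = 7.94 × 10^-4 M
At equilibrium [HA] = 0.057 − 7.94 × 10^-4 = 5.62 × 10^-2 M
Ka = [H+][A-]/[HA] = (7.94 × 10^-4)² / 5.62 × 10^-2 = 1.12 × 10^-5
pKa = -log(1.12 × 10^-5) = 4.95

pKa = 4.95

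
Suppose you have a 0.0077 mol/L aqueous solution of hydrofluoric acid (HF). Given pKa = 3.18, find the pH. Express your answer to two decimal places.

pH = 2.71

HF ⇌ F- + H+
Ka = 10^(−3.18) = 6.61 × 10^-4
Ka = [H+]²/(0.0077 − [H+]) = 6.61 × 10^-4
[H+] is not negligible relative to C₀; solve [H+]² + 0.000661·[H+] − 5.09e-06 = 0.
[H+] = (−Ka + √(Ka² + 4·Ka·C₀))/2 = 1.95 × 10^-3 M
pH = −log(1.95 × 10^-3) = 2.71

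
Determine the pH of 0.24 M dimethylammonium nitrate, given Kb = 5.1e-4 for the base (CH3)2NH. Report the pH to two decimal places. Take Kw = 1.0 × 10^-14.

pH = 5.66

(CH3)2NH2+ is the conjugate acid of the weak base (CH3)2NH.
Ka = Kw/Kb = 1.0×10^-14 / 5.1 × 10^-4 = 1.96 × 10^-11
Ka = [H+]²/(0.24 − [H+]) = 1.96 × 10^-11
Neglecting [H+] in the denominator: [H+] = √(1.96 × 10^-11 × 0.24) = 2.17 × 10^-6 M
pH = −log(2.17 × 10^-6) = 5.66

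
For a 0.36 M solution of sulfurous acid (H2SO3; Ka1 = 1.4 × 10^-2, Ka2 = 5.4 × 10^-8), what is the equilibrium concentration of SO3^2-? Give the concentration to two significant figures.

First ionization gives [H+] ≈ [HSO3-] = 6.43 × 10^-2 M.
Second step: Ka2 = [H+][SO3^2-]/[HSO3-] ≈ [SO3^2-] (since [H+] ≈ [HSO3-]).
So [SO3^2-] ≈ Ka2.

5.4 × 10^-8 M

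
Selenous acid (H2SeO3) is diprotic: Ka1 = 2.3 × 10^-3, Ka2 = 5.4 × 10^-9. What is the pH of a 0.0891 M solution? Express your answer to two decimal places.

pH = 1.88

Ka1 ≫ Ka2, so treat the first dissociation as the only significant source of H+.
Ka1 = x²/(0.0891 − x) = 2.3 × 10^-3
Solving the quadratic: x = (−Ka1 + √(Ka1² + 4·Ka1·C₀))/2 = 1.32 × 10^-2 M
pH = −log(1.32 × 10^-2) = 1.88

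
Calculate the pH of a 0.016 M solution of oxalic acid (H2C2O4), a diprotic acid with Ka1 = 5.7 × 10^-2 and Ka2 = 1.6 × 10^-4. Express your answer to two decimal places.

Ka1 ≫ Ka2, so treat the first dissociation as the only significant source of H+.
Ka1 = x²/(0.016 − x) = 5.7 × 10^-2
Solving the quadratic: x = (−Ka1 + √(Ka1² + 4·Ka1·C₀))/2 = 1.30 × 10^-2 M
pH = −log(1.30 × 10^-2) = 1.89

pH = 1.89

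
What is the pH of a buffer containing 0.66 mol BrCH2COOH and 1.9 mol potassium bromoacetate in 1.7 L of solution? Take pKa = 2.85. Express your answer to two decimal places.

pH = 3.31

Using pH = pKa + log([base]/[acid]) with [base]/[acid] = 1.9/0.66:
pH = 2.85 + (+0.459) = 3.31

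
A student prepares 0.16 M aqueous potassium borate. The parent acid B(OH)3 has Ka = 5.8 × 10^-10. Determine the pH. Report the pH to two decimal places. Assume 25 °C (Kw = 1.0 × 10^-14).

B(OH)4- is the conjugate base of the weak acid B(OH)3.
Kb = Kw/Ka = 1.0×10^-14 / 5.8 × 10^-10 = 1.72 × 10^-5
Let x = [OH-] at equilibrium. Kb = x²/(0.16 − x).
Since Kb ≪ C₀, x ≈ √(Kb·C₀) = 1.66 × 10^-3 M.
Check: 1% ionized — well under 5%, approximation valid.
pOH = −log(1.66 × 10^-3) = 2.78; pH = 14.00 − 2.78 = 11.22

pH = 11.22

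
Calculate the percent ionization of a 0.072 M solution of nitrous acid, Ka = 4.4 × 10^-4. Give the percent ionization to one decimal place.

HNO2 ⇌ NO2- + H+; let x = [H+] at equilibrium.
Solve x² + 0.00044x − 3.17e-05 = 0 → x = 5.41 × 10^-3 M
Fraction ionized = 5.41 × 10^-3 / 0.072 = 0.0751 → 7.5%

7.5%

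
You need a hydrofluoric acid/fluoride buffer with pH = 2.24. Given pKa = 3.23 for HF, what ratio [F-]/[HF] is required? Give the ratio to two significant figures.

pH = pKa + log(r) ⇒ log(r) = 2.24 − 3.23 = -0.99
r = [F-]/[HF] = 10^(-0.99) = 0.102

ratio = 0.10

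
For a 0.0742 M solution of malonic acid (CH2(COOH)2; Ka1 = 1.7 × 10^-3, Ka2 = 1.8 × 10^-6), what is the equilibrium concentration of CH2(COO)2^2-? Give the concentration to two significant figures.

First ionization gives [H+] ≈ [CH2(COOH)COO-] = 1.04 × 10^-2 M.
Second step: Ka2 = [H+][CH2(COO)2^2-]/[CH2(COOH)COO-] ≈ [CH2(COO)2^2-] (since [H+] ≈ [CH2(COOH)COO-]).
So [CH2(COO)2^2-] ≈ Ka2.

1.8 × 10^-6 M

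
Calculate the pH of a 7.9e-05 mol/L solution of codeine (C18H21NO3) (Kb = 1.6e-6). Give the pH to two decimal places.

C18H21NO3 + H2O ⇌ C18H22NO3+ + OH-
Kb = x²/(7.9e-05 − x) = 1.6 × 10^-6
The 5% rule fails; solving x² + Kb·x − Kb·C₀ = 0 exactly:
x = (−Kb + √(Kb² + 4·Kb·C₀))/2 = 1.05 × 10^-5 M
pOH = −log(1.05 × 10^-5) = 4.98; pH = 14.00 − 4.98 = 9.02

pH = 9.02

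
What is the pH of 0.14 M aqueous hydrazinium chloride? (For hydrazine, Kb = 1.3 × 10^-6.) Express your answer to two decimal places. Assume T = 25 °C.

N2H5+ is the conjugate acid of the weak base N2H4.
Ka = Kw/Kb = 1.0×10^-14 / 1.3 × 10^-6 = 7.69 × 10^-9
From the ICE table, Ka = x²/(0.14 − x) = 7.69 × 10^-9.
Assume x ≪ 0.14: x ≈ √(7.69 × 10^-9 × 0.14) = 3.28 × 10^-5 M
pH = −log(3.28 × 10^-5) = 4.48

pH = 4.48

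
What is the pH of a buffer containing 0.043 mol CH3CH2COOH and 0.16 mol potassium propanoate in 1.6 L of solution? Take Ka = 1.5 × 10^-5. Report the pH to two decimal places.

pH = 5.39

pKa = −log(1.5 × 10^-5) = 4.824
pH = pKa + log([A⁻]/[HA]) = 4.824 + log(0.16/0.043)
pH = 4.824 + (+0.571) = 5.39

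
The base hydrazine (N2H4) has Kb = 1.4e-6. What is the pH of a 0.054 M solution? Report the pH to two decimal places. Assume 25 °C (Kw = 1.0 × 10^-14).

N2H4 + H2O ⇌ N2H5+ + OH-
Kb = [OH-]²/(0.054 − [OH-]) = 1.4 × 10^-6
Assume [OH-] ≪ 0.054: [OH-] ≈ √(1.4 × 10^-6 × 0.054) = 2.75 × 10^-4 M
pOH = −log(2.75 × 10^-4) = 3.56; pH = 14.00 − 3.56 = 10.44

pH = 10.44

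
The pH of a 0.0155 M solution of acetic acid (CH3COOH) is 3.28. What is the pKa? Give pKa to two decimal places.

[H+] = 10^(-3.28) = 5.25 × 10^-4 M
At equilibrium [HA] = 0.0155 − 5.25 × 10^-4 = 1.50 × 10^-2 M
Ka = [H+][A-]/[HA] = (5.25 × 10^-4)² / 1.50 × 10^-2 = 1.84 × 10^-5
pKa = -log(1.84 × 10^-5) = 4.74

pKa = 4.74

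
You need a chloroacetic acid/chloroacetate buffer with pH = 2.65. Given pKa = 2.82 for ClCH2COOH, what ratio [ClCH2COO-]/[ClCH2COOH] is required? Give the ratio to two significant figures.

ratio = 0.68

pH = pKa + log(r) ⇒ log(r) = 2.65 − 2.82 = -0.17
r = [ClCH2COO-]/[ClCH2COOH] = 10^(-0.17) = 0.676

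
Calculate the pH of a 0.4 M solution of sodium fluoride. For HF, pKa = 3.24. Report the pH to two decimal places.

pH = 8.42

F- is the conjugate base of the weak acid HF.
Ka = 10^(−3.24) = 5.75 × 10^-4
Kb = Kw/Ka = 1.0×10^-14 / 5.75 × 10^-4 = 1.74 × 10^-11
From the ICE table, Kb = [OH-]²/(0.4 − [OH-]) = 1.74 × 10^-11.
Since Kb ≪ C₀, [OH-] ≈ √(Kb·C₀) = 2.64 × 10^-6 M.
pOH = 5.58, so pH = 14.00 − pOH = 8.42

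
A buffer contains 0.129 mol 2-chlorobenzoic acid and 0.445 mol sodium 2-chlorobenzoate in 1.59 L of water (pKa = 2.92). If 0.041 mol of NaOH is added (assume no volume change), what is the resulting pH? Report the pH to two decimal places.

pH = 3.66

After neutralization: n(ClC6H4COOH) = 0.088 mol, n(ClC6H4COO-) = 0.486 mol.
pH = pKa + log(n_ClC6H4COO-/n_ClC6H4COOH) = 2.92 + log(0.486/0.088) = 2.92 + (+0.742)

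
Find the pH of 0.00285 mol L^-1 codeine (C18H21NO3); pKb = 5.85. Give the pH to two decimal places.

pH = 9.80

C18H21NO3 + H2O ⇌ C18H22NO3+ + OH-
Kb = 10^(−5.85) = 1.41 × 10^-6
Kb = [OH-]²/(0.00285 − [OH-]) = 1.41 × 10^-6
Assume [OH-] ≪ 0.00285: [OH-] ≈ √(1.41 × 10^-6 × 0.00285) = 6.34 × 10^-5 M
pOH = −log(6.34 × 10^-5) = 4.20; pH = 14.00 − 4.20 = 9.80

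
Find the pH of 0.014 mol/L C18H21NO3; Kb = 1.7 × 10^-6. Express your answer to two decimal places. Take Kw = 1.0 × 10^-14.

pH = 10.19

C18H21NO3 + H2O ⇌ C18H22NO3+ + OH-
Let x = [OH-] at equilibrium. Kb = x²/(0.014 − x).
Neglecting x in the denominator: x = √(1.7 × 10^-6 × 0.014) = 1.54 × 10^-4 M
Check: 1.1% ionized — well under 5%, approximation valid.
pOH = −log(1.54 × 10^-4) = 3.81; pH = 14.00 − 3.81 = 10.19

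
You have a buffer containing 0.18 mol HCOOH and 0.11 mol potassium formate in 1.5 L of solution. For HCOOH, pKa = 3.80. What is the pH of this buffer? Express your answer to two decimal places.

pH = 3.59

Henderson–Hasselbalch: pH = pKa + log([HCOO-]/[HCOOH]) = 3.80 + log(0.11/0.18)
pH = 3.80 + (-0.214) = 3.59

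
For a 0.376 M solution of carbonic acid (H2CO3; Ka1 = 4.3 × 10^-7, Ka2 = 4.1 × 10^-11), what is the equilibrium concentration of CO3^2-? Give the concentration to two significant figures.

4.1 × 10^-11 M

First ionization gives [H+] ≈ [HCO3-] = 4.02 × 10^-4 M.
Second step: Ka2 = [H+][CO3^2-]/[HCO3-] ≈ [CO3^2-] (since [H+] ≈ [HCO3-]).
So [CO3^2-] ≈ Ka2.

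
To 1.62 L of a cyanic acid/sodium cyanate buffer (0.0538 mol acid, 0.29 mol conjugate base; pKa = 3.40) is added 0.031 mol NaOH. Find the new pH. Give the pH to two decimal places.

pH = 4.55

After neutralization: n(HOCN) = 0.0228 mol, n(OCN-) = 0.321 mol.
pH = pKa + log([A⁻]/[HA]) = 3.40 + log(0.321/0.0228) = 3.40 +1.149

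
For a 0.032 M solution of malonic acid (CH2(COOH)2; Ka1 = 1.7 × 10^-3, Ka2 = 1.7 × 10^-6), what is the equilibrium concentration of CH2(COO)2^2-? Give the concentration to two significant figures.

First ionization gives [H+] ≈ [CH2(COOH)COO-] = 6.57 × 10^-3 M.
Second step: Ka2 = [H+][CH2(COO)2^2-]/[CH2(COOH)COO-] ≈ [CH2(COO)2^2-] (since [H+] ≈ [CH2(COOH)COO-]).
So [CH2(COO)2^2-] ≈ Ka2.

1.7 × 10^-6 M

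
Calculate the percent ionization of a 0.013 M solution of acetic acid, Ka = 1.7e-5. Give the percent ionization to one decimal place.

3.6%

CH3COOH ⇌ CH3COO- + H+; let x = [H+] at equilibrium.
x ≈ √(Ka·C₀) = √(1.7 × 10^-5 × 0.013) = 4.70 × 10^-4 M
Fraction ionized = 4.70 × 10^-4 / 0.013 = 0.0362 → 3.6%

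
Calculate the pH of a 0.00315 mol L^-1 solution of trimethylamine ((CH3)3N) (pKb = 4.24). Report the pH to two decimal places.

pH = 10.60

(CH3)3N + H2O ⇌ (CH3)3NH+ + OH-
Kb = 10^(−4.24) = 5.75 × 10^-5
Kb = [OH-]²/(0.00315 − [OH-]) = 5.75 × 10^-5
[OH-] is not negligible relative to C₀; solve [OH-]² + 5.75e-05·[OH-] − 1.81e-07 = 0.
[OH-] = [−5.75e-05 + √(5.75e-05² + 7.25e-07)]/2 = 3.98 × 10^-4 M
pOH = 3.40, so pH = 14.00 − pOH = 10.60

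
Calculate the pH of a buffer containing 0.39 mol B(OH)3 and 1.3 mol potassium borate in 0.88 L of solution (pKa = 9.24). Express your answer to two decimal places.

Using pH = pKa + log([base]/[acid]) with [base]/[acid] = 1.3/0.39:
pH = 9.24 + (+0.523) = 9.76

pH = 9.76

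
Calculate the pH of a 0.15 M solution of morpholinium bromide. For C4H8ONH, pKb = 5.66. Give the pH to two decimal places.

C4H8ONH2+ is the conjugate acid of the weak base C4H8ONH.
Kb = 10^(−5.66) = 2.19 × 10^-6
Ka = Kw/Kb = 1.0×10^-14 / 2.19 × 10^-6 = 4.57 × 10^-9
Ka = x²/(0.15 − x) = 4.57 × 10^-9
Assume x ≪ 0.15: x ≈ √(4.57 × 10^-9 × 0.15) = 2.62 × 10^-5 M
pH = −log[H+] = −log(2.62 × 10^-5) = 4.58

pH = 4.58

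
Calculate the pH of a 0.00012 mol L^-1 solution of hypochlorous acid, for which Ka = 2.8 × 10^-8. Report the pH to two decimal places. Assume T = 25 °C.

pH = 5.74

HOCl ⇌ OCl- + H+
From the ICE table, Ka = [H+]²/(0.00012 − [H+]) = 2.8 × 10^-8.
Since Ka ≪ C₀, [H+] ≈ √(Ka·C₀) = 1.83 × 10^-6 M.
pH = −log(1.83 × 10^-6) = 5.74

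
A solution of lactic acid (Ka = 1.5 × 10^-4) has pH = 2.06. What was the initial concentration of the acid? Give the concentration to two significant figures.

[H+] = 10^(-2.06) = 8.71 × 10^-3 M = x
Ka = x²/(C₀ − x) ⇒ C₀ = x + x²/Ka
C₀ = 8.71 × 10^-3 + (8.71 × 10^-3)²/(1.5 × 10^-4) = 5.14 × 10^-1 M

C₀ = 5.1 × 10^-1 M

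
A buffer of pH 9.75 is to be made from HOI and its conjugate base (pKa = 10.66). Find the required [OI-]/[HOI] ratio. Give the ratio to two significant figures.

ratio = 0.12

pH = pKa + log(r) ⇒ log(r) = 9.75 − 10.66 = -0.91
r = [OI-]/[HOI] = 10^(-0.91) = 0.123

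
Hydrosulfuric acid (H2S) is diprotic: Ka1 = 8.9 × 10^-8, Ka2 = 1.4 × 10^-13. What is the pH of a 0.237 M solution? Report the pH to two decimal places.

pH = 3.84

Since Ka1 ≫ Ka2, the first ionization dominates [H+].
Ka1 = x²/(0.237 − x) = 8.9 × 10^-8
x ≈ √(8.9 × 10^-8 × 0.237) = 1.45 × 10^-4 M
pH = −log(1.45 × 10^-4) = 3.84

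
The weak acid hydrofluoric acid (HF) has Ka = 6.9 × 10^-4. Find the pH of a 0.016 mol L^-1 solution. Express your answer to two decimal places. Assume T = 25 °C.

pH = 2.52

HF ⇌ F- + H+
From the ICE table, Ka = [H+]²/(0.016 − [H+]) = 6.9 × 10^-4.
[H+] is not negligible relative to C₀; solve [H+]² + 0.00069·[H+] − 1.1e-05 = 0.
[H+] = [−0.00069 + √(0.00069² + 4.42e-05)]/2 = 3.00 × 10^-3 M
pH = −log[H+] = −log(3.00 × 10^-3) = 2.52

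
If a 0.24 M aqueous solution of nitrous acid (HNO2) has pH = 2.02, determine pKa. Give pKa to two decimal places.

[H+] = 10^(-2.02) = 9.55 × 10^-3 M
At equilibrium [HA] = 0.24 − 9.55 × 10^-3 = 2.30 × 10^-1 M
Ka = [H+][A-]/[HA] = (9.55 × 10^-3)² / 2.30 × 10^-1 = 3.97 × 10^-4
pKa = -log(3.97 × 10^-4) = 3.40

pKa = 3.40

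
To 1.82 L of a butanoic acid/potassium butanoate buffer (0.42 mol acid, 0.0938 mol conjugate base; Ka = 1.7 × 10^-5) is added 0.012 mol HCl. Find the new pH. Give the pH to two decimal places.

After neutralization: n(CH3(CH2)2COOH) = 0.432 mol, n(CH3(CH2)2COO-) = 0.0818 mol.
pKa = −log(1.7 × 10^-5) = 4.770
pH = pKa + log([A⁻]/[HA]) = 4.770 + log(0.0818/0.432) = 4.770 -0.723

pH = 4.05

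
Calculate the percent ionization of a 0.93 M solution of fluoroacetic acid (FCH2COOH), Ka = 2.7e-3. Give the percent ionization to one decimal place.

5.2%

FCH2COOH ⇌ FCH2COO- + H+; let x = [H+] at equilibrium.
Solve x² + 0.0027x − 0.00251 = 0 → x = 4.88 × 10^-2 M
% ionization = x/C₀ × 100% = 4.88 × 10^-2/0.93 × 100% = 5.2%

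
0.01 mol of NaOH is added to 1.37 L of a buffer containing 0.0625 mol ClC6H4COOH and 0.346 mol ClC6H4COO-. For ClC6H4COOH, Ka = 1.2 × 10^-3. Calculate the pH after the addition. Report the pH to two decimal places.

pH = 3.75

After neutralization: n(ClC6H4COOH) = 0.0525 mol, n(ClC6H4COO-) = 0.356 mol.
pKa = −log(1.2 × 10^-3) = 2.921
pH = pKa + log(n_ClC6H4COO-/n_ClC6H4COOH) = 2.921 + log(0.356/0.0525) = 2.921 + (+0.831)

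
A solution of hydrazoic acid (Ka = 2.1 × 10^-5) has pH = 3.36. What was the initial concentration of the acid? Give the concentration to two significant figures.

C₀ = 9.5 × 10^-3 M

[H+] = 10^(-3.36) = 4.37 × 10^-4 M = x
Ka = x²/(C₀ − x) ⇒ C₀ = x + x²/Ka
C₀ = 4.37 × 10^-4 + (4.37 × 10^-4)²/(2.1 × 10^-5) = 9.53 × 10^-3 M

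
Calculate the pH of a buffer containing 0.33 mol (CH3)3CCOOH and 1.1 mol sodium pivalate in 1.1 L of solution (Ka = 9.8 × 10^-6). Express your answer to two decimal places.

pH = 5.53

pKa = −log(9.8 × 10^-6) = 5.009
Using pH = pKa + log([base]/[acid]) with [base]/[acid] = 1.1/0.33:
pH = 5.009 + (+0.523) = 5.53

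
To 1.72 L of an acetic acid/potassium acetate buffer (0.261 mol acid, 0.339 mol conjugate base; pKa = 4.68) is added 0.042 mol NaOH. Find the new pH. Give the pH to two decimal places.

After neutralization: n(CH3COOH) = 0.219 mol, n(CH3COO-) = 0.381 mol.
pH = pKa + log(n_CH3COO-/n_CH3COOH) = 4.68 + log(0.381/0.219) = 4.68 + (+0.240)

pH = 4.92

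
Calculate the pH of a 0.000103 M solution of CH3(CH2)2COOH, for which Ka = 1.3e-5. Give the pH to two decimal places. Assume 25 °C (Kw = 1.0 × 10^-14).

CH3(CH2)2COOH ⇌ CH3(CH2)2COO- + H+
Ka = [H+]²/(0.000103 − [H+]) = 1.3 × 10^-5
Here C₀/Ka ≈ 7.92, so the small-[H+] approximation fails. Use the quadratic:
[H+] = [−1.3e-05 + √(1.3e-05² + 5.36e-09)]/2 = 3.07 × 10^-5 M
pH = −log(3.07 × 10^-5) = 4.51

pH = 4.51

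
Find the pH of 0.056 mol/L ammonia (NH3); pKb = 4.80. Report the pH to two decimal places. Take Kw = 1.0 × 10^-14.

NH3 + H2O ⇌ NH4+ + OH-
Kb = 10^(−4.80) = 1.58 × 10^-5
Kb = x²/(0.056 − x) = 1.58 × 10^-5
Neglecting x in the denominator: x = √(1.58 × 10^-5 × 0.056) = 9.41 × 10^-4 M
(x/C₀ = 1.7% < 5%, so the approximation holds.)
pOH = 3.03, so pH = 14.00 − pOH = 10.97

pH = 10.97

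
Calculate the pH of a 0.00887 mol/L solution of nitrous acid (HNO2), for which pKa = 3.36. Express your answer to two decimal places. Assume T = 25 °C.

pH = 2.75

HNO2 ⇌ NO2- + H+
Ka = 10^(−3.36) = 4.37 × 10^-4
Ka = [H+]²/(0.00887 − [H+]) = 4.37 × 10^-4
The 5% rule fails; solving [H+]² + Ka·[H+] − Ka·C₀ = 0 exactly:
[H+] = (−Ka + √(Ka² + 4·Ka·C₀))/2 = 1.76 × 10^-3 M
pH = −log[H+] = −log(1.76 × 10^-3) = 2.75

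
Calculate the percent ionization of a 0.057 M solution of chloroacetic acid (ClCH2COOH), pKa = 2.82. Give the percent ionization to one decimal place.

ClCH2COOH ⇌ ClCH2COO- + H+; let x = [H+] at equilibrium.
Ka = 10^(−2.82) = 1.51 × 10^-3
Ka = x²/(C₀ − x); solving the quadratic gives x = 8.55 × 10^-3 M.
Fraction ionized = 8.55 × 10^-3 / 0.057 = 0.1500 → 15.0%

15.0%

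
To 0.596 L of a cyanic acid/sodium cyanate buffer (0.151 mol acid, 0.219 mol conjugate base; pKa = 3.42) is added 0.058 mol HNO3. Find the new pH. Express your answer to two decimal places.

Added H+ converts OCN- to HOCN: HOCN → 0.209 mol, OCN- → 0.161 mol.
pH = pKa + log([A⁻]/[HA]) = 3.42 + log(0.161/0.209) = 3.42 -0.113

pH = 3.31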